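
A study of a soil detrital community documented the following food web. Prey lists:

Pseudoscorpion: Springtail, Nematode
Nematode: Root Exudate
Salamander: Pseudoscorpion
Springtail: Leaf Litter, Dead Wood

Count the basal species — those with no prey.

Basal species (no prey listed): Root Exudate, Leaf Litter, Dead Wood.
Count: 3.

3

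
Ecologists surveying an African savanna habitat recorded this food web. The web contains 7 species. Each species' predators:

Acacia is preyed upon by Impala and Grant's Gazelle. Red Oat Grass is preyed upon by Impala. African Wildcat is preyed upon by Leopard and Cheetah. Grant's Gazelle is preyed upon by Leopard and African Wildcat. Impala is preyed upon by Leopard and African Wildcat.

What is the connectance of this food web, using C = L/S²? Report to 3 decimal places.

C = 0.184

The web has S = 7 species and L = 9 feeding links.
C = L / S² = 9 / 49 = 0.1837 ≈ 0.184.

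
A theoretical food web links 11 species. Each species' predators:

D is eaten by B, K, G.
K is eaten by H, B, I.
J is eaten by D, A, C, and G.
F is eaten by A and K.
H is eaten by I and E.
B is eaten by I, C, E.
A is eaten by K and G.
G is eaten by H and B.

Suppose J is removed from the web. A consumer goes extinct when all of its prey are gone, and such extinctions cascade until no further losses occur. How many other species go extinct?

Remove J.
Round 1: D (all prey gone) → extinct.
No further losses. Total secondary extinctions: 1.

1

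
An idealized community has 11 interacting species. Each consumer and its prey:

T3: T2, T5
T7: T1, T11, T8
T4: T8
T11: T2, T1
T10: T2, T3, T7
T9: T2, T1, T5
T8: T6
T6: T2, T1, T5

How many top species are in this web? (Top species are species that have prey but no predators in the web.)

3

Top species (has prey, but nothing eats it): T9, T4, T10.
Count: 3.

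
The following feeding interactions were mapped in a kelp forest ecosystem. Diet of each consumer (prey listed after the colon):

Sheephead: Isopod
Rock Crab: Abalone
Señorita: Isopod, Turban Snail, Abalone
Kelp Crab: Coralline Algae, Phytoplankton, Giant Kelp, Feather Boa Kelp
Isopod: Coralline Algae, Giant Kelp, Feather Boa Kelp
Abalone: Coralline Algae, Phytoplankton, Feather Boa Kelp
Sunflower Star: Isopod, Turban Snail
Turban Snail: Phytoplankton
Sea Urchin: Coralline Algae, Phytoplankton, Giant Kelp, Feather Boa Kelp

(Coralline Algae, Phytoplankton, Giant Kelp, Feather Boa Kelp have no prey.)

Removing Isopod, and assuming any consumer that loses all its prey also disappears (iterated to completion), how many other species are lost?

Remove Isopod.
Round 1: Sheephead (all prey gone) → extinct.
No further losses. Total secondary extinctions: 1.

1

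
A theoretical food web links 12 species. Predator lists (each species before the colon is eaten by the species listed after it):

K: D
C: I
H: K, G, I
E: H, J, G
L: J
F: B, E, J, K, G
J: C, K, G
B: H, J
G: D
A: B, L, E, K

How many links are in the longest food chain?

One longest chain: F → B → J → C → I.
It has 5 species and 4 links.

4 links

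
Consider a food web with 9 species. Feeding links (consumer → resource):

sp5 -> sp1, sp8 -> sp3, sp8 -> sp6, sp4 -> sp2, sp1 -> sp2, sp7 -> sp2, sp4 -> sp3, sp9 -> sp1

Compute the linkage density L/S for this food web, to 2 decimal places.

L/S = 0.89

There are L = 8 links among S = 9 species.
L/S = 8/9 = 0.8889 ≈ 0.89.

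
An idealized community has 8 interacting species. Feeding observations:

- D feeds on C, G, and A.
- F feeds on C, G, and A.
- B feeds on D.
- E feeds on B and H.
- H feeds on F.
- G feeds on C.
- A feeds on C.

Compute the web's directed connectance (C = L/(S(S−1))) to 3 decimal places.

C = 0.214

The web has S = 8 species and L = 12 feeding links.
C = L / (S(S−1)) = 12 / 56 = 0.2143 ≈ 0.214.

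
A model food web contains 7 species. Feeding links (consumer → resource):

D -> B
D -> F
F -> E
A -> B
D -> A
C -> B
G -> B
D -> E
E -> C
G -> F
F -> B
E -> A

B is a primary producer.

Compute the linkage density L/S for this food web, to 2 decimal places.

L/S = 1.71

There are L = 12 links among S = 7 species.
L/S = 12/7 = 1.7143 ≈ 1.71.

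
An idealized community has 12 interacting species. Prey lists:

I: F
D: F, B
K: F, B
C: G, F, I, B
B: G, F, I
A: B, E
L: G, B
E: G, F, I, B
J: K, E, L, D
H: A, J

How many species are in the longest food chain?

One longest chain: F → I → B → E → A → H.
It has 6 species and 5 links.

6 species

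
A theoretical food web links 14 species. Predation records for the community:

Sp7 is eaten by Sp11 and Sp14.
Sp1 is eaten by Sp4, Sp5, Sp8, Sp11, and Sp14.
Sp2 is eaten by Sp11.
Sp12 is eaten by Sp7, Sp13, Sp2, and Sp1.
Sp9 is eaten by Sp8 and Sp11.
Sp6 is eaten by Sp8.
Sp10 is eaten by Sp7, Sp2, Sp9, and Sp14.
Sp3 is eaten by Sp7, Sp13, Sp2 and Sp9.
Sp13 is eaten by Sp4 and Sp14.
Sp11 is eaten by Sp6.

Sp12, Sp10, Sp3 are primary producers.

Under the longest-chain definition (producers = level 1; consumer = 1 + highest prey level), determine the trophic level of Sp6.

Sp12 is a producer → level 1.
Sp1 eats Sp12 → level 2.
Sp11 eats Sp1 (level 2); other prey at levels: Sp2 2, Sp7 2, Sp9 2 → level 3.
Sp6 eats Sp11 → level 4.

Trophic level 4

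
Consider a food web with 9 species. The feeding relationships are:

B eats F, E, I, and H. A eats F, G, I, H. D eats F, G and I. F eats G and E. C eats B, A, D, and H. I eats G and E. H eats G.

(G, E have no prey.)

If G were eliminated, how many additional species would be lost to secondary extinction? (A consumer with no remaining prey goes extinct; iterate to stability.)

1

Remove G.
Round 1: H (all prey gone) → extinct.
No further losses. Total secondary extinctions: 1.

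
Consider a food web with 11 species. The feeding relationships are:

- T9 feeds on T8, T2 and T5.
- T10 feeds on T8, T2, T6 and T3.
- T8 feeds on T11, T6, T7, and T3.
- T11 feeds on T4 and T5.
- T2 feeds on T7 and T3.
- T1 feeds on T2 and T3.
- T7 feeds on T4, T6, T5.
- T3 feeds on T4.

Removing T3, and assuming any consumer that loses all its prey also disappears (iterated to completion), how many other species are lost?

0

Remove T3.
Every predator of it retains at least one other prey: T2 still has T7; T8 still has T6, T7, T11; T10 still has T6, T2, T8; T1 still has T2.
No consumer loses all prey, so no secondary extinctions occur.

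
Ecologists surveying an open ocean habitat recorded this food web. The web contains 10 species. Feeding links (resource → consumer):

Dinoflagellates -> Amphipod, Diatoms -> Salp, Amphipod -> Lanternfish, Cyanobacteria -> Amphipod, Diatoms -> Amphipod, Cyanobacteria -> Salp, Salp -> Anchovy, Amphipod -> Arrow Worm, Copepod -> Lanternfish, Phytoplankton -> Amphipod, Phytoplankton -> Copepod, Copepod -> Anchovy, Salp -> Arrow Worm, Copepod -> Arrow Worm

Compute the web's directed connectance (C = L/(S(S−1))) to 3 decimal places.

C = 0.156

The web has S = 10 species and L = 14 feeding links.
C = L / (S(S−1)) = 14 / 90 = 0.1556 ≈ 0.156.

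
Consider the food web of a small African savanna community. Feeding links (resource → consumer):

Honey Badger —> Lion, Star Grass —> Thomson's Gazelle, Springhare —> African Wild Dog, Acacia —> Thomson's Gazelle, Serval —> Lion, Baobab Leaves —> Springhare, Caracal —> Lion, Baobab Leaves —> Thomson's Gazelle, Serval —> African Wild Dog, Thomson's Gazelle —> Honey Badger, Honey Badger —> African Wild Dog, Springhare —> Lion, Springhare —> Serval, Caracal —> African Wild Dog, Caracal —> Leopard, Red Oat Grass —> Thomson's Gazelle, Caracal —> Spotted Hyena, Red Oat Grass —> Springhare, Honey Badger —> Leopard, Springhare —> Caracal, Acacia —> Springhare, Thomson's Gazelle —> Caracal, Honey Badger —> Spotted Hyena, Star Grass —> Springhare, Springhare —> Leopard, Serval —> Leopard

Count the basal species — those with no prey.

Basal species (no prey listed): Star Grass, Acacia, Baobab Leaves, Red Oat Grass.
Count: 4.

4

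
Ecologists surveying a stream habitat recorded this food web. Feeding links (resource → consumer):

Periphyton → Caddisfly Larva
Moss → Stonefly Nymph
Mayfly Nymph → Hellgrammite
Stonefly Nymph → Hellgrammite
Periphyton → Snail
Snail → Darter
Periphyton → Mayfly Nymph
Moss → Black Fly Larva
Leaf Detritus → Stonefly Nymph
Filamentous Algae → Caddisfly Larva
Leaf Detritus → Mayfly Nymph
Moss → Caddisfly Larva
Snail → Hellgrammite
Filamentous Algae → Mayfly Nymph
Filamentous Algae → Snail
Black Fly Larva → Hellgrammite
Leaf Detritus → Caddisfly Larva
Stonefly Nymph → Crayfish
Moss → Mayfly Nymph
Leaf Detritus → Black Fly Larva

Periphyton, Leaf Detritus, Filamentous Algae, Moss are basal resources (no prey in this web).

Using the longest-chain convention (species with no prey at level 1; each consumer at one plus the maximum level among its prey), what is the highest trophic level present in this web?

3

Basal resources (level 1): Periphyton, Leaf Detritus, Filamentous Algae, Moss.
Leaf Detritus → Stonefly Nymph → Crayfish gives Crayfish level 3.
No species has a prey at level 3, so no species reaches level 4.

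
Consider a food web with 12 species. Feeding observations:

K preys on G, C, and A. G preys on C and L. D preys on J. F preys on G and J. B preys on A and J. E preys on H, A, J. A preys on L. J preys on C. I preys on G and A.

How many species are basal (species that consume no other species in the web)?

3

Basal species (no prey listed): L, C, H.
Count: 3.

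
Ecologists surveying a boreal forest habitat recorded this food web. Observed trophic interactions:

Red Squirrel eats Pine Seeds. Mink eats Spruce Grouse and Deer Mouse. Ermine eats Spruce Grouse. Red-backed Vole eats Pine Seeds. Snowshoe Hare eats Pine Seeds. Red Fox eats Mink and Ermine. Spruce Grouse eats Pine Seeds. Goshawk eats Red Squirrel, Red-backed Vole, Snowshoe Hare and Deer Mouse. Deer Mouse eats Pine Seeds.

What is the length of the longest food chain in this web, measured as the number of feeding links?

3 links

One longest chain: Pine Seeds → Deer Mouse → Mink → Red Fox.
It has 4 species and 3 links.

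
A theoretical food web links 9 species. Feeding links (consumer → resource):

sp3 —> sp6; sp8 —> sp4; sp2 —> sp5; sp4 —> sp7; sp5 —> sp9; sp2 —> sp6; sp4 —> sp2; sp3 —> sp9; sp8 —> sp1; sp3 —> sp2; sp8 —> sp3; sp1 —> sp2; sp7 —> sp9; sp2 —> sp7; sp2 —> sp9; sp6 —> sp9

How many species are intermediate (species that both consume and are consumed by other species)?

Intermediate species (has both prey and predators): sp6, sp5, sp7, sp2, sp4, sp3, sp1.
Count: 7.

7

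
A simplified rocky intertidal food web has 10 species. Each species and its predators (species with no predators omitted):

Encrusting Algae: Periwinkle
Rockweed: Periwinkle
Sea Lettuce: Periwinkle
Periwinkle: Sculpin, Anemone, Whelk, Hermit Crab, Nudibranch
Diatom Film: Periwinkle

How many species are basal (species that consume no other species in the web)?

Basal species (no prey listed): Rockweed, Encrusting Algae, Diatom Film, Sea Lettuce.
Count: 4.

4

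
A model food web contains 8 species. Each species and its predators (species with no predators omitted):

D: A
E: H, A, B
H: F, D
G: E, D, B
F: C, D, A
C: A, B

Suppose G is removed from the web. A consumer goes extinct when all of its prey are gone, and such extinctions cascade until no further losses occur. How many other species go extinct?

7

Remove G.
Round 1: E (all prey gone) → extinct.
Round 2: H (all prey gone) → extinct.
Round 3: F (all prey gone) → extinct.
Round 4: C (all prey gone), D (all prey gone) → extinct.
Round 5: A (all prey gone), B (all prey gone) → extinct.
No further losses. Total secondary extinctions: 7.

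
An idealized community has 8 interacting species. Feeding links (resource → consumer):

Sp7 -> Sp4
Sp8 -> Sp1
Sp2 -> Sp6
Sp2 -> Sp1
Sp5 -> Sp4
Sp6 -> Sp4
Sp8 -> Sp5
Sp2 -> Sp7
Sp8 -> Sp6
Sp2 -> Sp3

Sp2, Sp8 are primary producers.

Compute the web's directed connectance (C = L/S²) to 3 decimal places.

C = 0.156

The web has S = 8 species and L = 10 feeding links.
C = L / S² = 10 / 64 = 0.1562 ≈ 0.156.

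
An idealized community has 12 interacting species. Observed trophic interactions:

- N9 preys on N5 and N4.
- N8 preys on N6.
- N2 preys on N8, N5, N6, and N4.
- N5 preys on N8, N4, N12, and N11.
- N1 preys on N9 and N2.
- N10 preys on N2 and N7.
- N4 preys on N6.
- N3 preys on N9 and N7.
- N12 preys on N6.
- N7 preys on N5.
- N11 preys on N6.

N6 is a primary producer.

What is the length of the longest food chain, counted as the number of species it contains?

One longest chain: N6 → N4 → N5 → N2 → N10.
It has 5 species and 4 links.

5 species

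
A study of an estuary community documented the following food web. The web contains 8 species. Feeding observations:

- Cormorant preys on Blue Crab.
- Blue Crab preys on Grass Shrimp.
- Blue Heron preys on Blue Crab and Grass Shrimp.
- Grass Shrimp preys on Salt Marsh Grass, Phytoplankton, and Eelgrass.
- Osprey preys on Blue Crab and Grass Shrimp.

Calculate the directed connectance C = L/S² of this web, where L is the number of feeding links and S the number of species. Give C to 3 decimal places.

C = 0.141

The web has S = 8 species and L = 9 feeding links.
C = L / S² = 9 / 64 = 0.1406 ≈ 0.141.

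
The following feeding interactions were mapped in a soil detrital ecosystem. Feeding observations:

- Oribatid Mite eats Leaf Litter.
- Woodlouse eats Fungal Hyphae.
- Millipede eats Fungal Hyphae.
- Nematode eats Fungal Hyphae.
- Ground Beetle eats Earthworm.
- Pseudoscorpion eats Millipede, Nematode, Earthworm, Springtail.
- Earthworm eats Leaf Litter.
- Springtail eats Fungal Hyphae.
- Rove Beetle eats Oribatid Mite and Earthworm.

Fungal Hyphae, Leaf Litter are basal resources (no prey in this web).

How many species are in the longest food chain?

One longest chain: Fungal Hyphae → Nematode → Pseudoscorpion.
It has 3 species and 2 links.

3 species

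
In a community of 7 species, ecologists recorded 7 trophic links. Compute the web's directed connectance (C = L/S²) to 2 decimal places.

The web has S = 7 species and L = 7 feeding links.
C = L / S² = 7 / 49 = 0.1429 ≈ 0.14.

C = 0.14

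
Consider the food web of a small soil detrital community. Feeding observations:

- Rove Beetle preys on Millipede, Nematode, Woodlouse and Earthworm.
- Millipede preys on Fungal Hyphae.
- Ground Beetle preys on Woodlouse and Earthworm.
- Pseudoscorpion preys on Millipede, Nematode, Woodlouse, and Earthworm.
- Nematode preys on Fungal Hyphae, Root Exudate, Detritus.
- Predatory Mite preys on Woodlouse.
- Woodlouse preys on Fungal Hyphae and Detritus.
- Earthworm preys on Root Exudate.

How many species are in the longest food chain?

One longest chain: Fungal Hyphae → Millipede → Pseudoscorpion.
It has 3 species and 2 links.

3 species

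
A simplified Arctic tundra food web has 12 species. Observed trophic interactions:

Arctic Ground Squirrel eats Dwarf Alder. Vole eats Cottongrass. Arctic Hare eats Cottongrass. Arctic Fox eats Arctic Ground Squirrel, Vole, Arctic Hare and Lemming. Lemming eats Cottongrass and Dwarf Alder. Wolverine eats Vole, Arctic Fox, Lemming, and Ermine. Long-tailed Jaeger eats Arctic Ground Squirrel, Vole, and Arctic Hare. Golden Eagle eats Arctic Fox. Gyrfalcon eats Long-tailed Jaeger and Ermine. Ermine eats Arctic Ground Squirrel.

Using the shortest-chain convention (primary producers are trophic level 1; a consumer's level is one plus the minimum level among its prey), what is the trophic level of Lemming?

Cottongrass is a producer → level 1.
Lemming eats Cottongrass → level 2.

Trophic level 2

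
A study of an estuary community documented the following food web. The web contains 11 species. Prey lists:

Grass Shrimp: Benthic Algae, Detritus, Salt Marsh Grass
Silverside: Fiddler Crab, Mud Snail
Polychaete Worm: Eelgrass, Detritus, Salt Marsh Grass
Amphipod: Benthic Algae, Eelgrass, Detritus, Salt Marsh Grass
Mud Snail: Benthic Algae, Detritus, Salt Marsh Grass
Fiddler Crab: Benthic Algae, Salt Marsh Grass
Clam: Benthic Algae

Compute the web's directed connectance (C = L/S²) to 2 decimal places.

The web has S = 11 species and L = 18 feeding links.
C = L / S² = 18 / 121 = 0.1488 ≈ 0.15.

C = 0.15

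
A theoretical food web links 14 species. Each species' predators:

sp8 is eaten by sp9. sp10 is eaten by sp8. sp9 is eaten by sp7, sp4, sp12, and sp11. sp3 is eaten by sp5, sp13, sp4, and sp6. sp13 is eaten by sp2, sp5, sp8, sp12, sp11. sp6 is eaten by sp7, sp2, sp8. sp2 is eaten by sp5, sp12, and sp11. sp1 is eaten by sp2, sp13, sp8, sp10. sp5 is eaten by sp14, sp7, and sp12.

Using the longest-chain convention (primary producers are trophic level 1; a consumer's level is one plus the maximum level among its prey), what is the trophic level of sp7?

Trophic level 5

sp1 is a producer → level 1.
sp13 eats sp1 (level 1); other prey at levels: sp3 1 → level 2.
sp8 eats sp13 (level 2); other prey at levels: sp1 1, sp6 2, sp10 2 → level 3.
sp9 eats sp8 → level 4.
sp7 eats sp9 (level 4); other prey at levels: sp6 2, sp5 4 → level 5.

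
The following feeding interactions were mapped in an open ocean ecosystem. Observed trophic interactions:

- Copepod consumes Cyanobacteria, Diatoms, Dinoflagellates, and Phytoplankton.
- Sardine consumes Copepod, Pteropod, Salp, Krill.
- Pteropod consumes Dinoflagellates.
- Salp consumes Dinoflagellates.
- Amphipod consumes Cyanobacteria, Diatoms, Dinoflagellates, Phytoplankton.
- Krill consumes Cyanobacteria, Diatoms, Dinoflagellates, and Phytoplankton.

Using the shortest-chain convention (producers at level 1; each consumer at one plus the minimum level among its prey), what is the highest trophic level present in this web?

Producers (level 1): Dinoflagellates, Diatoms, Cyanobacteria, Phytoplankton.
Following each consumer down to its lowest-level prey: Dinoflagellates → Copepod → Sardine (levels 1 through 3).
All prey of Sardine (Copepod 2, Krill 2, Salp 2, Pteropod 2) are at level 2 or above, so Sardine is at level 1 + 2 = 3.
Every consumer has at least one prey at level 2 or below, so none exceeds level 3.

3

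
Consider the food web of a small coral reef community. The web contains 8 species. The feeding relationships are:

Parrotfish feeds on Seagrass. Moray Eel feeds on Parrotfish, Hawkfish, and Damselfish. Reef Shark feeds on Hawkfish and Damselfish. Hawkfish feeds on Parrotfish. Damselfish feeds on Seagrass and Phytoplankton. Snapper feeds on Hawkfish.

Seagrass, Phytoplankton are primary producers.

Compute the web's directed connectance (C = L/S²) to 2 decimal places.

C = 0.16

The web has S = 8 species and L = 10 feeding links.
C = L / S² = 10 / 64 = 0.1562 ≈ 0.16.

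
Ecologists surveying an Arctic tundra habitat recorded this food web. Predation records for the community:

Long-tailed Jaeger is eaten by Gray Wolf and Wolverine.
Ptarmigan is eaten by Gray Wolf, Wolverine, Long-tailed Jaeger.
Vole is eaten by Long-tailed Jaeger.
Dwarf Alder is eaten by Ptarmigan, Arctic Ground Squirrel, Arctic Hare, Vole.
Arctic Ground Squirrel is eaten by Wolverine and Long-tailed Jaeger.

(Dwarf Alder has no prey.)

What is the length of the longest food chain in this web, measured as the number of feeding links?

One longest chain: Dwarf Alder → Ptarmigan → Long-tailed Jaeger → Gray Wolf.
It has 4 species and 3 links.

3 links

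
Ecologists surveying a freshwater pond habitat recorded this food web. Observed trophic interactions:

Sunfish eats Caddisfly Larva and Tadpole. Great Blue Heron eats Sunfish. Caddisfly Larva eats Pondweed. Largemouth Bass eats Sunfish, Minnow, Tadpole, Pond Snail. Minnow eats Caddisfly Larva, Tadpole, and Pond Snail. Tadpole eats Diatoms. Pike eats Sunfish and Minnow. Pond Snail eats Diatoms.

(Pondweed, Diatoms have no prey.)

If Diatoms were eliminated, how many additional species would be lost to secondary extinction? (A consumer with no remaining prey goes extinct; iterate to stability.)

Remove Diatoms.
Round 1: Pond Snail (all prey gone), Tadpole (all prey gone) → extinct.
No further losses. Total secondary extinctions: 2.

2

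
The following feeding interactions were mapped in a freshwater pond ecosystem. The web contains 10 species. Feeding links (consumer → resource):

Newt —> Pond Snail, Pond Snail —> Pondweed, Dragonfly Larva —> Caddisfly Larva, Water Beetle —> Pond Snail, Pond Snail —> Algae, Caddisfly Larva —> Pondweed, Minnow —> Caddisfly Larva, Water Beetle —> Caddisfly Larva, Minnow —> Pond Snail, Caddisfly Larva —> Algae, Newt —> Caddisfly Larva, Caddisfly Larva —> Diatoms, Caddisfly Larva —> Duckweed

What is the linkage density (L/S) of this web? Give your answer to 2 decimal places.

There are L = 13 links among S = 10 species.
L/S = 13/10 = 1.3000 ≈ 1.30.

L/S = 1.30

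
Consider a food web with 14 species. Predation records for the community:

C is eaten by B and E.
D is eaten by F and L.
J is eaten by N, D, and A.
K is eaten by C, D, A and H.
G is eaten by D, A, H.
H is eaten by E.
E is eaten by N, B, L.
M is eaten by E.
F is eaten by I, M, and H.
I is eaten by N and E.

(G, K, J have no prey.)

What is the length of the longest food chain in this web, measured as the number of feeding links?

5 links

One longest chain: G → D → F → I → E → N.
It has 6 species and 5 links.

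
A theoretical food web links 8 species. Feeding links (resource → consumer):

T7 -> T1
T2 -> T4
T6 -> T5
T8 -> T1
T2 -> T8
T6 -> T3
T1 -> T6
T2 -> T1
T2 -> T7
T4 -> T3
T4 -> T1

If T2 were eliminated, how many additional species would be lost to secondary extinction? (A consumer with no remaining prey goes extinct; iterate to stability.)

Remove T2.
Round 1: T7 (all prey gone), T8 (all prey gone), T4 (all prey gone) → extinct.
Round 2: T1 (all prey gone) → extinct.
Round 3: T6 (all prey gone) → extinct.
Round 4: T3 (all prey gone), T5 (all prey gone) → extinct.
No further losses. Total secondary extinctions: 7.

7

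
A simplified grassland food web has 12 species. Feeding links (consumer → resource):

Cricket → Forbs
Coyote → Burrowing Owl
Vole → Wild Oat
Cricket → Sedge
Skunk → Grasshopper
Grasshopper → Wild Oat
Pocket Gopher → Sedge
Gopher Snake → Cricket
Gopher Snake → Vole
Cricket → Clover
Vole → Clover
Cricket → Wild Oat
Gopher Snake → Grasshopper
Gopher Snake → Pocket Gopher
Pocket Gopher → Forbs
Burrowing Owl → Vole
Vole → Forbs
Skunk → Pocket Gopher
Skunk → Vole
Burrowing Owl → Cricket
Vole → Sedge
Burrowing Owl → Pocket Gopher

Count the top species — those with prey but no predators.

3

Top species (has prey, but nothing eats it): Gopher Snake, Skunk, Coyote.
Count: 3.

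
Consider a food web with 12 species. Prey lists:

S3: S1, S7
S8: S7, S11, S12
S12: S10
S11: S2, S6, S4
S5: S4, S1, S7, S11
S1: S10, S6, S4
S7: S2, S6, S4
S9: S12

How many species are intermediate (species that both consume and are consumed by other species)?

4

Intermediate species (has both prey and predators): S1, S7, S11, S12.
Count: 4.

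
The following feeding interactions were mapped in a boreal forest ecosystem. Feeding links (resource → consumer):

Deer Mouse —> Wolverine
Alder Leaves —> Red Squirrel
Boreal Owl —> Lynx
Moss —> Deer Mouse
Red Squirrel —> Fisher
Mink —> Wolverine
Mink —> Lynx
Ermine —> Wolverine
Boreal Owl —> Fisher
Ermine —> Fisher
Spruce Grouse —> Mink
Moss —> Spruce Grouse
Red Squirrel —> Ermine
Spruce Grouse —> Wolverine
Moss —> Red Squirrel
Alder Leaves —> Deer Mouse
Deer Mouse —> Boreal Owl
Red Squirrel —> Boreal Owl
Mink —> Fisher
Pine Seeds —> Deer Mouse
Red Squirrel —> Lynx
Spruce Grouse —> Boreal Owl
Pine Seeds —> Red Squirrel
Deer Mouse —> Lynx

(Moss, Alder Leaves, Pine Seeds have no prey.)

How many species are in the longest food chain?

One longest chain: Moss → Red Squirrel → Ermine → Wolverine.
It has 4 species and 3 links.

4 species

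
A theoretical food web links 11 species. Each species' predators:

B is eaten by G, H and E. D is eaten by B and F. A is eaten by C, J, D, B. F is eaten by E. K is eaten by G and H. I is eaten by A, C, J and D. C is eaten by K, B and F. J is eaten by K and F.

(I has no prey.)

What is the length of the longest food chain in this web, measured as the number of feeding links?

One longest chain: I → A → D → B → H.
It has 5 species and 4 links.

4 links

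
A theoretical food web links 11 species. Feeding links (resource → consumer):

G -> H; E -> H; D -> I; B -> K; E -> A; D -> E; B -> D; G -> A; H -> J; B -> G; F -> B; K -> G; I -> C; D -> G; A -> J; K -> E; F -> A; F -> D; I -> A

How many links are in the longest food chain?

5 links

One longest chain: F → B → K → G → A → J.
It has 6 species and 5 links.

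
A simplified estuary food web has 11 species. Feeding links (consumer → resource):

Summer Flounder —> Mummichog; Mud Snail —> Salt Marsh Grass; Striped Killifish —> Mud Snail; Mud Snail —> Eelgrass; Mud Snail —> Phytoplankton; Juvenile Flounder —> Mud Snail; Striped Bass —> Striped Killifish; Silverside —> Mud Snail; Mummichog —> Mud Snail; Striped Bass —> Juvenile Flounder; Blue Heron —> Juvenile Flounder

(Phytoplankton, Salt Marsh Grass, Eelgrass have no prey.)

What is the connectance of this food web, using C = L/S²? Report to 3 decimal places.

C = 0.091

The web has S = 11 species and L = 11 feeding links.
C = L / S² = 11 / 121 = 0.0909 ≈ 0.091.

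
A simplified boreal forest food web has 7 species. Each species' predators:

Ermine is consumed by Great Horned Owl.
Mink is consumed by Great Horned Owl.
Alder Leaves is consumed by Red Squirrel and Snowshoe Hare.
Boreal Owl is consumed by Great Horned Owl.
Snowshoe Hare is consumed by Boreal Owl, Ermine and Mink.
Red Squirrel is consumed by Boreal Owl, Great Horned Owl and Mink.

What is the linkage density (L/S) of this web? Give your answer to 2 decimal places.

There are L = 11 links among S = 7 species.
L/S = 11/7 = 1.5714 ≈ 1.57.

L/S = 1.57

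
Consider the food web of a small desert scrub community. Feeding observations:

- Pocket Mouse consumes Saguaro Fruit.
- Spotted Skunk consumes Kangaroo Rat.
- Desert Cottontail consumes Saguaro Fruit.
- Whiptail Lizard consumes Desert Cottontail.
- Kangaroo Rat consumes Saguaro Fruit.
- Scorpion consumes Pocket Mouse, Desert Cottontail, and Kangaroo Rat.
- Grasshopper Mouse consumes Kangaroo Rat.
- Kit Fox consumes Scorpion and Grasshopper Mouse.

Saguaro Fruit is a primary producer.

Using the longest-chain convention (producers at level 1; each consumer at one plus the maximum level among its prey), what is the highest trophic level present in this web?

Producers (level 1): Saguaro Fruit.
Saguaro Fruit → Kangaroo Rat → Grasshopper Mouse → Kit Fox gives Kit Fox level 4.
No species has a prey at level 4, so no species reaches level 5.

4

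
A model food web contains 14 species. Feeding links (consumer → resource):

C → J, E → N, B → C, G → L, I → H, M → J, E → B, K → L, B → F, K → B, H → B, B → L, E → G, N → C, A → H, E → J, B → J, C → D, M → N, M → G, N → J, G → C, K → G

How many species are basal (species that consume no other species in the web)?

4

Basal species (no prey listed): D, J, F, L.
Count: 4.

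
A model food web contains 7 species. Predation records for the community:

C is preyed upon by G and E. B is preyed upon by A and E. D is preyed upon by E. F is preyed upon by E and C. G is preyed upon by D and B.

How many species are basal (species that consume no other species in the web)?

Basal species (no prey listed): F.
Count: 1.

1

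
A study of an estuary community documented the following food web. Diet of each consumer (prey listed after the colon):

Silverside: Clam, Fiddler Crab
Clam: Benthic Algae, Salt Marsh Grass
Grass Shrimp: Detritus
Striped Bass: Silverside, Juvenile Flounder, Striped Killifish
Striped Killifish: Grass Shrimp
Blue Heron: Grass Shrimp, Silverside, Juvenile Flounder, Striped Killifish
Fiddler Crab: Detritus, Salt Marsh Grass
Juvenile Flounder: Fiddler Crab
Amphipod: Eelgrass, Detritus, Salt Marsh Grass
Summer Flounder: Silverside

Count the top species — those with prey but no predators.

4

Top species (has prey, but nothing eats it): Amphipod, Striped Bass, Summer Flounder, Blue Heron.
Count: 4.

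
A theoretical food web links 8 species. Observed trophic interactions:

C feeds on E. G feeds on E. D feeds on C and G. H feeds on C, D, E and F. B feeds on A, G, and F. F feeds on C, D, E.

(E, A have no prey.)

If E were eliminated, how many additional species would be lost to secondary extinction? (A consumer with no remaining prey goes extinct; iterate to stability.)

Remove E.
Round 1: C (all prey gone), G (all prey gone) → extinct.
Round 2: D (all prey gone) → extinct.
Round 3: F (all prey gone) → extinct.
Round 4: H (all prey gone) → extinct.
No further losses. Total secondary extinctions: 5.

5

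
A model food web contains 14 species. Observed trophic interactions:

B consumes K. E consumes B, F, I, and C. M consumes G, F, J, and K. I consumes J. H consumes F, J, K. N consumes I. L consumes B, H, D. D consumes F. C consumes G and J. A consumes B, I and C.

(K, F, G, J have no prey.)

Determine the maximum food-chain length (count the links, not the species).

One longest chain: J → I → A.
It has 3 species and 2 links.

2 links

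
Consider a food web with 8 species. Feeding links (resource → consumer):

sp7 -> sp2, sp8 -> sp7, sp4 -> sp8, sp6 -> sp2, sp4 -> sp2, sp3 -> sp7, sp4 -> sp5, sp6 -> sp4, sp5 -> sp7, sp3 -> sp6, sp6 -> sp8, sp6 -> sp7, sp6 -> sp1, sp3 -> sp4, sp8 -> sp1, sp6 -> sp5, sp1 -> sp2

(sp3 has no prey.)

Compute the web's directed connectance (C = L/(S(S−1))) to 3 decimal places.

C = 0.304

The web has S = 8 species and L = 17 feeding links.
C = L / (S(S−1)) = 17 / 56 = 0.3036 ≈ 0.304.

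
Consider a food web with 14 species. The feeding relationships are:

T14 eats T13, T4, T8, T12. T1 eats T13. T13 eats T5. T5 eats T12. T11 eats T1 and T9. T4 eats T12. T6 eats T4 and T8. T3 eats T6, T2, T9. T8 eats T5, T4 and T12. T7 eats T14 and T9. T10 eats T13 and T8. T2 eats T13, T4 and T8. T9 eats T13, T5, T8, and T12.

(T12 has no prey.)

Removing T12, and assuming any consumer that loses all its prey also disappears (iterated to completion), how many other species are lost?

Remove T12.
Round 1: T5 (all prey gone), T4 (all prey gone) → extinct.
Round 2: T8 (all prey gone), T13 (all prey gone) → extinct.
Round 3: T14 (all prey gone), T10 (all prey gone), T1 (all prey gone), T9 (all prey gone), T6 (all prey gone), T2 (all prey gone) → extinct.
Round 4: T3 (all prey gone), T7 (all prey gone), T11 (all prey gone) → extinct.
No further losses. Total secondary extinctions: 13.

13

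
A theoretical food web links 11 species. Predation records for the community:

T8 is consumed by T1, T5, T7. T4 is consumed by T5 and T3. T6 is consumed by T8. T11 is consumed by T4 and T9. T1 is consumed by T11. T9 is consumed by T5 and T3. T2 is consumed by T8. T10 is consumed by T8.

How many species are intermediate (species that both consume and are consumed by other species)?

Intermediate species (has both prey and predators): T8, T1, T11, T9, T4.
Count: 5.

5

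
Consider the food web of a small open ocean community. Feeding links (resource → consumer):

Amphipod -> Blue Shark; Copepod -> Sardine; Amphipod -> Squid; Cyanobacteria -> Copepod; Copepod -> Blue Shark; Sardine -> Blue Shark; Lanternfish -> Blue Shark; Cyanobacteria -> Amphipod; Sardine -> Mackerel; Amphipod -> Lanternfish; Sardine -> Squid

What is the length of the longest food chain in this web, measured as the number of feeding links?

One longest chain: Cyanobacteria → Copepod → Sardine → Squid.
It has 4 species and 3 links.

3 links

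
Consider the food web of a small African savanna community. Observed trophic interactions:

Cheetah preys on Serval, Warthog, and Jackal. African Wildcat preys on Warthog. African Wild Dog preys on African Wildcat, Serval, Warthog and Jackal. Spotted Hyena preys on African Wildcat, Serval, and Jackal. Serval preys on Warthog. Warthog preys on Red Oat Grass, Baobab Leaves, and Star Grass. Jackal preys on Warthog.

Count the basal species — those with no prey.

3

Basal species (no prey listed): Baobab Leaves, Star Grass, Red Oat Grass.
Count: 3.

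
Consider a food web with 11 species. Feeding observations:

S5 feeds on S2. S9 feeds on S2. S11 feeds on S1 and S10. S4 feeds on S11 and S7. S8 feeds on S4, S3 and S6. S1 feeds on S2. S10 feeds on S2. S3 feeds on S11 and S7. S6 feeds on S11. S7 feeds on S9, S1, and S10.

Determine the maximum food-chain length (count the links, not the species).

4 links

One longest chain: S2 → S10 → S11 → S4 → S8.
It has 5 species and 4 links.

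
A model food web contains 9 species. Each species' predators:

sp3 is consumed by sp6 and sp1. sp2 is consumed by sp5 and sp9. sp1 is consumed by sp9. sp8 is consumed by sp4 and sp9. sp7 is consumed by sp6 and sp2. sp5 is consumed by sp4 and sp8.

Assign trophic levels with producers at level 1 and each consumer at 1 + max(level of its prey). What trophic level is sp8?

Trophic level 4

sp7 is a producer → level 1.
sp2 eats sp7 → level 2.
sp5 eats sp2 → level 3.
sp8 eats sp5 → level 4.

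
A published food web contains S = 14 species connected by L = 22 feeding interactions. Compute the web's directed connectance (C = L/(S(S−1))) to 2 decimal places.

C = 0.12

The web has S = 14 species and L = 22 feeding links.
C = L / (S(S−1)) = 22 / 182 = 0.1209 ≈ 0.12.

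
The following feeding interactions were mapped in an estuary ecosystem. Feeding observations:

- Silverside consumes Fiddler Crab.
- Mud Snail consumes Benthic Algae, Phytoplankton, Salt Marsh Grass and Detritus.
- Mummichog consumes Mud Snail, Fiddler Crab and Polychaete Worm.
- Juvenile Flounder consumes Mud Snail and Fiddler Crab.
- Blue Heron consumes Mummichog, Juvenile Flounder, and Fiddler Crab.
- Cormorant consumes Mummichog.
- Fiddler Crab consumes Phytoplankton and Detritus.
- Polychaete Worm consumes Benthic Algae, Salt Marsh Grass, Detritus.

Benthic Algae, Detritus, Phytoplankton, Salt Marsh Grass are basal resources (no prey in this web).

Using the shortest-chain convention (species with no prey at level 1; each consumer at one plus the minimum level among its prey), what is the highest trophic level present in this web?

Basal resources (level 1): Benthic Algae, Detritus, Phytoplankton, Salt Marsh Grass.
Following each consumer down to its lowest-level prey: Detritus → Fiddler Crab → Mummichog → Cormorant (levels 1 through 4).
All prey of Cormorant (Mummichog 3) are at level 3 or above, so Cormorant is at level 1 + 3 = 4.
Every consumer has at least one prey at level 3 or below, so none exceeds level 4.

4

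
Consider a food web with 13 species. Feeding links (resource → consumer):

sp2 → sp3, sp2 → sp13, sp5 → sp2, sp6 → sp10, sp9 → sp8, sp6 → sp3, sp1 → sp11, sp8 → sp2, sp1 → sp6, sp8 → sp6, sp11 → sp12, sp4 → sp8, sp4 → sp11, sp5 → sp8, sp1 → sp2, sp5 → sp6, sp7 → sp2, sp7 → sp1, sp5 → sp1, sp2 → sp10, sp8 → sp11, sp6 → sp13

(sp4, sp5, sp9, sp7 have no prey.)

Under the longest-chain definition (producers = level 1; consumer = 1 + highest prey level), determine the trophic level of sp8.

Trophic level 2

sp4 is a producer → level 1.
sp8 eats sp4 (level 1); other prey at levels: sp5 1, sp9 1 → level 2.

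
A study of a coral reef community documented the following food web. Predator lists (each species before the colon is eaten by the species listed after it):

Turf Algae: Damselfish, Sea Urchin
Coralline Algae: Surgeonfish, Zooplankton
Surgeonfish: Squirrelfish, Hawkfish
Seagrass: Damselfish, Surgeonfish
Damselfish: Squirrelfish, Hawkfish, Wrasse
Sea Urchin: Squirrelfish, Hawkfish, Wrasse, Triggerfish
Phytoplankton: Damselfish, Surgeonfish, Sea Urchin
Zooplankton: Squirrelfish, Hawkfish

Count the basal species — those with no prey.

Basal species (no prey listed): Seagrass, Turf Algae, Coralline Algae, Phytoplankton.
Count: 4.

4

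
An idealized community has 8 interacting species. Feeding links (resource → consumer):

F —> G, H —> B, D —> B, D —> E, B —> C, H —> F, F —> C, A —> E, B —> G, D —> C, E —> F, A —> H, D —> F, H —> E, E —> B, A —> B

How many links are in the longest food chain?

4 links

One longest chain: A → H → E → F → C.
It has 5 species and 4 links.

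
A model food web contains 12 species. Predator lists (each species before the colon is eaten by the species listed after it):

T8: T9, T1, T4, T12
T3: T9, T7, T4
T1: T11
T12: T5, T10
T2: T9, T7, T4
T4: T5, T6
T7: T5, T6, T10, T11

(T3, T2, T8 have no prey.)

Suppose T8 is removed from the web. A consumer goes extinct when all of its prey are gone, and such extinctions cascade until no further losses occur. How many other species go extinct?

2

Remove T8.
Round 1: T1 (all prey gone), T12 (all prey gone) → extinct.
No further losses. Total secondary extinctions: 2.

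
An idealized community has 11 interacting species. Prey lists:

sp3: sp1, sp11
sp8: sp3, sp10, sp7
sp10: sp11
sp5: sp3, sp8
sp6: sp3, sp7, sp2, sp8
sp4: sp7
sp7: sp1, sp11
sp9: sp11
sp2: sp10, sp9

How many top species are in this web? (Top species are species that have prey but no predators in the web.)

Top species (has prey, but nothing eats it): sp4, sp5, sp6.
Count: 3.

3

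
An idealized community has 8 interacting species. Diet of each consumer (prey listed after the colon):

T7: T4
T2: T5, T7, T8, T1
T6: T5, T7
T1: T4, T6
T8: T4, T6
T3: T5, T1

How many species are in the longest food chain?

5 species

One longest chain: T4 → T7 → T6 → T8 → T2.
It has 5 species and 4 links.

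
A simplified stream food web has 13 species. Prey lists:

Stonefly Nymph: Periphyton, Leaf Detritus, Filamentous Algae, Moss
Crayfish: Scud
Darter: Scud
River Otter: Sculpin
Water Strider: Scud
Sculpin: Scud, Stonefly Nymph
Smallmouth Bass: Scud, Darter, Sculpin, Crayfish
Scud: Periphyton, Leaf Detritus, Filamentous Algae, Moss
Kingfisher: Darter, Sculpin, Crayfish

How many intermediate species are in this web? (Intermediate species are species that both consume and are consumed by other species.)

5

Intermediate species (has both prey and predators): Scud, Stonefly Nymph, Darter, Sculpin, Crayfish.
Count: 5.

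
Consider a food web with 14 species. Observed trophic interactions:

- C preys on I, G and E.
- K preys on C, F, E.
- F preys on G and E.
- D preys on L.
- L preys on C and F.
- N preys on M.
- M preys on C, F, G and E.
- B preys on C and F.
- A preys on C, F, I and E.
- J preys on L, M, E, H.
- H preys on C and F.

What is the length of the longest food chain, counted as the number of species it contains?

4 species

One longest chain: E → F → L → J.
It has 4 species and 3 links.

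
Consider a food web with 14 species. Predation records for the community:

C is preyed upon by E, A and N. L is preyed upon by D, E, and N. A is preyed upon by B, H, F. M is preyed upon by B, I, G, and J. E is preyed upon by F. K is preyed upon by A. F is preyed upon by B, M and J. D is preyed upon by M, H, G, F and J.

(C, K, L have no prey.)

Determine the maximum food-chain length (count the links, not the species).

One longest chain: C → A → F → M → G.
It has 5 species and 4 links.

4 links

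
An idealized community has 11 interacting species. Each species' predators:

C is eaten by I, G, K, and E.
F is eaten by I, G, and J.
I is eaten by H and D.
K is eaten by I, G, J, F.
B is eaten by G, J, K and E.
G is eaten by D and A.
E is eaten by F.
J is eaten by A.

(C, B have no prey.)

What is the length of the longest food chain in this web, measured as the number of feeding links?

4 links

One longest chain: C → K → F → G → D.
It has 5 species and 4 links.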